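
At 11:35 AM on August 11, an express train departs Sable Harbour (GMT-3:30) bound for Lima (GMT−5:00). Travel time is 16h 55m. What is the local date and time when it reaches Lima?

Convert departure to UTC: 11:35 AM + 3:30 = 3:05 PM UTC on Aug 11.
Add 16 hours 55 minutes travel time → 8:00 AM UTC (Aug 12).
Lima is UTC−5:00, so local arrival = 8:00 AM − 5:00 = 3:00 AM on Aug 12.

3:00 AM on August 12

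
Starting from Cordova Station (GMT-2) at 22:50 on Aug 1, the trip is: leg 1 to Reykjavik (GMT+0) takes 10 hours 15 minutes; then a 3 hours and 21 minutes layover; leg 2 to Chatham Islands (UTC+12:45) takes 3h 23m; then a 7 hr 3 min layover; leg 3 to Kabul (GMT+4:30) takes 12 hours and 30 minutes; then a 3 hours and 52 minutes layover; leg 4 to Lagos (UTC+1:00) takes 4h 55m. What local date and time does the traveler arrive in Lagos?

23:09 on August 3

Convert departure to UTC: 22:50 + 2:00 = 00:50 UTC on Aug 2.
Add 10 hours 15 minutes leg 1 → 11:05 UTC.
Add 3 hours 21 minutes layover in Reykjavik → 14:26 UTC.
Add 3 hours 23 minutes leg 2 → 17:49 UTC.
Add 7 hours 3 minutes layover in Chatham Islands → 00:52 UTC (Aug 3).
Add 12 hours and 30 minutes leg 3 → 13:22 UTC.
Add 3 hours and 52 minutes layover in Kabul → 17:14 UTC.
Add 4 hours 55 minutes leg 4 → 22:09 UTC.
Lagos is UTC+1:00, so local arrival = 22:09 + 1:00 = 23:09 on Aug 3.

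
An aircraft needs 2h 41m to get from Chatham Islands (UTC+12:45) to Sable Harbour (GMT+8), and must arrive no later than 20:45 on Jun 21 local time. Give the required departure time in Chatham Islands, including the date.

22:49 on June 21

Target arrival in UTC: 20:45 − 8:00 = 12:45 on Jun 21.
Subtract 2 hours and 41 minutes → departure 10:04 UTC on Jun 21.
Chatham Islands is UTC+12:45: 10:04 + 12:45 = 22:49 on Jun 21.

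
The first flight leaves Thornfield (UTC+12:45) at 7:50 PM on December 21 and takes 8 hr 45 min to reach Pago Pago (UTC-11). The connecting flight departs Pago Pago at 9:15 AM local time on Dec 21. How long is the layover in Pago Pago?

Convert departure to UTC: 7:50 PM − 12:45 = 7:05 AM UTC on Dec 21.
Add 8 hours and 45 minutes flight time → 3:50 PM UTC.
Pago Pago is UTC−11:00, so local arrival = 3:50 PM − 11:00 = 4:50 AM on Dec 21.
Layover = 9:15 AM − 4:50 AM = 4 hours 25 minutes.

4 hours 25 minutes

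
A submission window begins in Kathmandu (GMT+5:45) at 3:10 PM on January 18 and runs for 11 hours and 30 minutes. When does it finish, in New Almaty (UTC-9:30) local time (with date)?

11:25 AM on January 18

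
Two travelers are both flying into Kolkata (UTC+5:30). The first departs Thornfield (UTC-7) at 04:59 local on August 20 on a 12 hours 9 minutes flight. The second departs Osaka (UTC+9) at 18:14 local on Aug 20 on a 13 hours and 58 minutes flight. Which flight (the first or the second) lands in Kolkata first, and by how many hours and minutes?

the second, by 56 minutes

Flight 1 in UTC: 04:59 + 7:00 = 11:59 on Aug 20.
+12 hours 9 minutes → arrive 00:08 UTC on Aug 21.
Flight 2 in UTC: 18:14 − 9:00 = 09:14 on Aug 20.
+13 hours and 58 minutes → arrive 23:12 UTC on Aug 20.
Flight 2 lands earlier by 56 minutes.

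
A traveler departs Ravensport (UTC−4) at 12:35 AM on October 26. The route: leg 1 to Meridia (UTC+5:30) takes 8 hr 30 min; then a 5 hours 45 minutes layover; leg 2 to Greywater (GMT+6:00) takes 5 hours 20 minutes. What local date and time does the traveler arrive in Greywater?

Convert departure to UTC: 12:35 AM + 4:00 = 4:35 AM UTC on Oct 26.
Add 8 hours 30 minutes leg 1 → 1:05 PM UTC.
Add 5 hours 45 minutes layover in Meridia → 6:50 PM UTC.
Add 5 hours 20 minutes leg 2 → 12:10 AM UTC (Oct 27).
Greywater is UTC+6:00, so local arrival = 12:10 AM + 6:00 = 6:10 AM on Oct 27.

6:10 AM on October 27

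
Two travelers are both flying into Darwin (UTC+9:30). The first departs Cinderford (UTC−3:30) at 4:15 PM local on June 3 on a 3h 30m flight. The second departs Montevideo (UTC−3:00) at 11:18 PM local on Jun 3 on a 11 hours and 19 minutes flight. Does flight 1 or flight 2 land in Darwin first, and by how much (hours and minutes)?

the first, by 14 hours 22 minutes

Flight 1 in UTC: 4:15 PM + 3:30 = 7:45 PM on Jun 3.
+3 hours 30 minutes → arrive 11:15 PM UTC on Jun 3.
Flight 2 in UTC: 11:18 PM + 3:00 = 2:18 AM on Jun 4.
+11 hours and 19 minutes → arrive 1:37 PM UTC on Jun 4.
Flight 1 lands earlier by 14 hours 22 minutes.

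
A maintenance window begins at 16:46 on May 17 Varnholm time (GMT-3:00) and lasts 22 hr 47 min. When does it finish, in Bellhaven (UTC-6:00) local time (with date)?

12:33 on May 18

Convert start to UTC: 16:46 + 3:00 = 19:46 UTC on May 17.
Add 22 hours 47 minutes duration → 18:33 UTC (May 18).
Bellhaven is UTC−6:00, so local end time = 18:33 − 6:00 = 12:33 on May 18.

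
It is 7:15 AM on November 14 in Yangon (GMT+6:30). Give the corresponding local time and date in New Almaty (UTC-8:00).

4:45 PM on Nov 13

In UTC: 7:15 AM − 6:30 = 12:45 AM on Nov 14.
New Almaty is UTC−8:00: 12:45 AM − 8:00 = 4:45 PM on Nov 13.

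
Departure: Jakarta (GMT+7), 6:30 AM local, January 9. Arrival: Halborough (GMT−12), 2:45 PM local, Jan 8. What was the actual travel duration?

3 hours 15 minutes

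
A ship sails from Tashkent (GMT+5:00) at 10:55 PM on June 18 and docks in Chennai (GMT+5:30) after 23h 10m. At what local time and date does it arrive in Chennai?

Convert departure to UTC: 10:55 PM − 5:00 = 5:55 PM UTC on Jun 18.
Add 23 hours 10 minutes travel time → 5:05 PM UTC (Jun 19).
Chennai is UTC+5:30, so local arrival = 5:05 PM + 5:30 = 10:35 PM on Jun 19.

10:35 PM on June 19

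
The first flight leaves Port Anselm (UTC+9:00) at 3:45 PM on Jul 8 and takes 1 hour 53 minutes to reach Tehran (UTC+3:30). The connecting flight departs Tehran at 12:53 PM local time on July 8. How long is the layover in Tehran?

Convert departure to UTC: 3:45 PM − 9:00 = 6:45 AM UTC on Jul 8.
Add 1 hour and 53 minutes flight time → 8:38 AM UTC.
Tehran is UTC+3:30, so local arrival = 8:38 AM + 3:30 = 12:08 PM on Jul 8.
Layover = 12:53 PM − 12:08 PM = 45 minutes.

45 minutes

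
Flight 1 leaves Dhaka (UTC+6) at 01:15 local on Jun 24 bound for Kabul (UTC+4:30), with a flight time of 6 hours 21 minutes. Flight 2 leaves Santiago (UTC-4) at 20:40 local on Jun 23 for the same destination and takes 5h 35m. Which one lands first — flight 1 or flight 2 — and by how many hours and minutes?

Flight 1 in UTC: 01:15 − 6:00 = 19:15 on Jun 23.
+6 hours and 21 minutes → arrive 01:36 UTC on Jun 24.
Flight 2 in UTC: 20:40 + 4:00 = 00:40 on Jun 24.
+5 hours 35 minutes → arrive 06:15 UTC on Jun 24.
Flight 1 lands earlier by 4 hours 39 minutes.

the first, by 4 hours 39 minutes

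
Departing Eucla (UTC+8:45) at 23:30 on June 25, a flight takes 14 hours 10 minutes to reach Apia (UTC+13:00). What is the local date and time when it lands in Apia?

17:55 on Jun 26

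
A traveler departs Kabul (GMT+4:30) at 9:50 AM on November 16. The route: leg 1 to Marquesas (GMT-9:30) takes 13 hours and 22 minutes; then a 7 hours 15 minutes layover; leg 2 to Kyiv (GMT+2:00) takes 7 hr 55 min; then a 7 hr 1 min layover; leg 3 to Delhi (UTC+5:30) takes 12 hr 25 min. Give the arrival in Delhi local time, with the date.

10:48 AM on November 18

Convert departure to UTC: 9:50 AM − 4:30 = 5:20 AM UTC on Nov 16.
Add 13 hours and 22 minutes leg 1 → 6:42 PM UTC.
Add 7 hours and 15 minutes layover in Marquesas → 1:57 AM UTC (Nov 17).
Add 7 hours 55 minutes leg 2 → 9:52 AM UTC.
Add 7 hours 1 minute layover in Kyiv → 4:53 PM UTC.
Add 12 hours 25 minutes leg 3 → 5:18 AM UTC (Nov 18).
Delhi is UTC+5:30, so local arrival = 5:18 AM + 5:30 = 10:48 AM on Nov 18.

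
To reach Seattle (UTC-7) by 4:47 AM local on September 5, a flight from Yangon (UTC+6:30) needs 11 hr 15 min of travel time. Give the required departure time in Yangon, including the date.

Target arrival in UTC: 4:47 AM + 7:00 = 11:47 AM on Sep 5.
Subtract 11 hours 15 minutes → departure 12:32 AM UTC on Sep 5.
Yangon is UTC+6:30: 12:32 AM + 6:30 = 7:02 AM on Sep 5.

7:02 AM on September 5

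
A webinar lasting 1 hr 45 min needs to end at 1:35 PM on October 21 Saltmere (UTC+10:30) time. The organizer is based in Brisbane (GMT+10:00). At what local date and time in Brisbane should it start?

11:20 AM on Oct 21

Target end time in UTC: 1:35 PM − 10:30 = 3:05 AM on Oct 21.
Subtract 1 hour 45 minutes → start 1:20 AM UTC on Oct 21.
Brisbane is UTC+10:00: 1:20 AM + 10:00 = 11:20 AM on Oct 21.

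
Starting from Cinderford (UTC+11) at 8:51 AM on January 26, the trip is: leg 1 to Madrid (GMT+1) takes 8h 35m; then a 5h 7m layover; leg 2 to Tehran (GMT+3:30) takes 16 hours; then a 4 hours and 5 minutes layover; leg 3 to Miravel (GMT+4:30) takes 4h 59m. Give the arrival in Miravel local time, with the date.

Convert departure to UTC: 8:51 AM − 11:00 = 9:51 PM UTC on Jan 25.
Add 8 hours and 35 minutes leg 1 → 6:26 AM UTC (Jan 26).
Add 5 hours 7 minutes layover in Madrid → 11:33 AM UTC.
Add 16 hours leg 2 → 3:33 AM UTC (Jan 27).
Add 4 hours 5 minutes layover in Tehran → 7:38 AM UTC.
Add 4 hours and 59 minutes leg 3 → 12:37 PM UTC.
Miravel is UTC+4:30, so local arrival = 12:37 PM + 4:30 = 5:07 PM on Jan 27.

5:07 PM on January 27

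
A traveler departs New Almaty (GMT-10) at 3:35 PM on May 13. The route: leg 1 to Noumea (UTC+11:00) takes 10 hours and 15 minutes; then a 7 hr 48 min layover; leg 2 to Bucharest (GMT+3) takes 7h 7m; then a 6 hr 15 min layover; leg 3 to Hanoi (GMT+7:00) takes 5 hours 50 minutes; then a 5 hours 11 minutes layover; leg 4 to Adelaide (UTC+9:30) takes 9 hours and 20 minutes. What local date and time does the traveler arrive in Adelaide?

Convert departure to UTC: 3:35 PM + 10:00 = 1:35 AM UTC on May 14.
Add 10 hours 15 minutes leg 1 → 11:50 AM UTC.
Add 7 hours and 48 minutes layover in Noumea → 7:38 PM UTC.
Add 7 hours 7 minutes leg 2 → 2:45 AM UTC (May 15).
Add 6 hours and 15 minutes layover in Bucharest → 9:00 AM UTC.
Add 5 hours 50 minutes leg 3 → 2:50 PM UTC.
Add 5 hours 11 minutes layover in Hanoi → 8:01 PM UTC.
Add 9 hours and 20 minutes leg 4 → 5:21 AM UTC (May 16).
Adelaide is UTC+9:30, so local arrival = 5:21 AM + 9:30 = 2:51 PM on May 16.

2:51 PM on May 16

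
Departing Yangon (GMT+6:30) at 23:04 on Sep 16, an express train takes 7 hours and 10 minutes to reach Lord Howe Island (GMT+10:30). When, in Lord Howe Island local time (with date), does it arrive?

10:14 on September 17

Lord Howe Island is 4:00 ahead of Yangon.
After 7 hours 10 minutes it is 06:14 (Sep 17) in Yangon.
Shift by the zone difference: 06:14 + 4:00 = 10:14 on Sep 17 in Lord Howe Island.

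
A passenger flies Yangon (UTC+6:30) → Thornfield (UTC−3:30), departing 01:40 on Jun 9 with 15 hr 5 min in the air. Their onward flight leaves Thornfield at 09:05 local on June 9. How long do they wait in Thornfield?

Convert departure to UTC: 01:40 − 6:30 = 19:10 UTC on Jun 8.
Add 15 hours and 5 minutes flight time → 10:15 UTC (Jun 9).
Thornfield is UTC−3:30, so local arrival = 10:15 − 3:30 = 06:45 on Jun 9.
Layover = 09:05 − 06:45 = 2 hours 20 minutes.

2 hours 20 minutes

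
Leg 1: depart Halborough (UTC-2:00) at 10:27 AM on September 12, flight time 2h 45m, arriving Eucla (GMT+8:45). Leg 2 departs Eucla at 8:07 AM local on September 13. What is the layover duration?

8 hours 10 minutes

Convert departure to UTC: 10:27 AM + 2:00 = 12:27 PM UTC on Sep 12.
Add 2 hours 45 minutes flight time → 3:12 PM UTC.
Eucla is UTC+8:45, so local arrival = 3:12 PM + 8:45 = 11:57 PM on Sep 12.
Layover = 8:07 AM − 11:57 PM (+1 day) = 8 hours 10 minutes.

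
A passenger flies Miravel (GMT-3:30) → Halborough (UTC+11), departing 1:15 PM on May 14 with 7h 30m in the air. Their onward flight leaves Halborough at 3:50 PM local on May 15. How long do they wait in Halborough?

4 hours 35 minutes

Convert departure to UTC: 1:15 PM + 3:30 = 4:45 PM UTC on May 14.
Add 7 hours and 30 minutes flight time → 12:15 AM UTC (May 15).
Halborough is UTC+11:00, so local arrival = 12:15 AM + 11:00 = 11:15 AM on May 15.
Layover = 3:50 PM − 11:15 AM = 4 hours 35 minutes.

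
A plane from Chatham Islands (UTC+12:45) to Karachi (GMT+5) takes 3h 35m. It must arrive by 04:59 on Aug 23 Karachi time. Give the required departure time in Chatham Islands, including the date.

09:09 on August 23

Target arrival in UTC: 04:59 − 5:00 = 23:59 on Aug 22.
Subtract 3 hours and 35 minutes → departure 20:24 UTC on Aug 22.
Chatham Islands is UTC+12:45: 20:24 + 12:45 = 09:09 on Aug 23.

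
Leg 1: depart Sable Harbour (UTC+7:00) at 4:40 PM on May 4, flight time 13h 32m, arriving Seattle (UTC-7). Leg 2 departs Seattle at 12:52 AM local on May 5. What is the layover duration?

8 hours 40 minutes

Convert departure to UTC: 4:40 PM − 7:00 = 9:40 AM UTC on May 4.
Add 13 hours 32 minutes flight time → 11:12 PM UTC.
Seattle is UTC−7:00, so local arrival = 11:12 PM − 7:00 = 4:12 PM on May 4.
Layover = 12:52 AM − 4:12 PM (+1 day) = 8 hours 40 minutes.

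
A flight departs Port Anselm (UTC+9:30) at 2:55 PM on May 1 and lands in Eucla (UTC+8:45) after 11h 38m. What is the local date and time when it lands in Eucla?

1:48 AM on May 2

Convert departure to UTC: 2:55 PM − 9:30 = 5:25 AM UTC on May 1.
Add 11 hours 38 minutes travel time → 5:03 PM UTC.
Eucla is UTC+8:45, so local arrival = 5:03 PM + 8:45 = 1:48 AM on May 2.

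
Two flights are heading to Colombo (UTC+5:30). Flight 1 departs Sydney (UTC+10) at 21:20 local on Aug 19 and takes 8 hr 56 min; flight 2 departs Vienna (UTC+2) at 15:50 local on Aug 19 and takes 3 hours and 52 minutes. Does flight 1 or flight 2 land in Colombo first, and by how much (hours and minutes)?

Flight 1 in UTC: 21:20 − 10:00 = 11:20 on Aug 19.
+8 hours and 56 minutes → arrive 20:16 UTC on Aug 19.
Flight 2 in UTC: 15:50 − 2:00 = 13:50 on Aug 19.
+3 hours and 52 minutes → arrive 17:42 UTC on Aug 19.
Flight 2 lands earlier by 2 hours 34 minutes.

the second, by 2 hours 34 minutes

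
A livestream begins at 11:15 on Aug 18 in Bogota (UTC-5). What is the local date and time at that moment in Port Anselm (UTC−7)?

09:15 on August 18

In UTC: 11:15 + 5:00 = 16:15 on Aug 18.
Port Anselm is UTC−7:00: 16:15 − 7:00 = 09:15 on Aug 18.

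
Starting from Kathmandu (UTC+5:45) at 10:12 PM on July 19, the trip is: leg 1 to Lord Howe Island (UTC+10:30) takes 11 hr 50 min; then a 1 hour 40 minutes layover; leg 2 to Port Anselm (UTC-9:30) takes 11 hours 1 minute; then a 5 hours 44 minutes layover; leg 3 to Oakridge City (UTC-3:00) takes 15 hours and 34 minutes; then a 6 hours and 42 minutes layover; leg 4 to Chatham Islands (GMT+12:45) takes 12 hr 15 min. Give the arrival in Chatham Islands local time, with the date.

Convert departure to UTC: 10:12 PM − 5:45 = 4:27 PM UTC on Jul 19.
Add 11 hours and 50 minutes leg 1 → 4:17 AM UTC (Jul 20).
Add 1 hour and 40 minutes layover in Lord Howe Island → 5:57 AM UTC.
Add 11 hours and 1 minute leg 2 → 4:58 PM UTC.
Add 5 hours 44 minutes layover in Port Anselm → 10:42 PM UTC.
Add 15 hours 34 minutes leg 3 → 2:16 PM UTC (Jul 21).
Add 6 hours 42 minutes layover in Oakridge City → 8:58 PM UTC.
Add 12 hours and 15 minutes leg 4 → 9:13 AM UTC (Jul 22).
Chatham Islands is UTC+12:45, so local arrival = 9:13 AM + 12:45 = 9:58 PM on Jul 22.

9:58 PM on Jul 22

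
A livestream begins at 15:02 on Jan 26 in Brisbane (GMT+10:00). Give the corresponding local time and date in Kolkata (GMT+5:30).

10:32 on January 26

Kolkata is 4:30 behind Brisbane.
Shift by the zone difference: 15:02 − 4:30 = 10:32 on Jan 26 in Kolkata.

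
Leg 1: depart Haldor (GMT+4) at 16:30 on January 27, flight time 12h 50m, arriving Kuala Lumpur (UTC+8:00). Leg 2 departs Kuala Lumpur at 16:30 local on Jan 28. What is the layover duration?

Convert departure to UTC: 16:30 − 4:00 = 12:30 UTC on Jan 27.
Add 12 hours 50 minutes flight time → 01:20 UTC (Jan 28).
Kuala Lumpur is UTC+8:00, so local arrival = 01:20 + 8:00 = 09:20 on Jan 28.
Layover = 16:30 − 09:20 = 7 hours 10 minutes.

7 hours 10 minutes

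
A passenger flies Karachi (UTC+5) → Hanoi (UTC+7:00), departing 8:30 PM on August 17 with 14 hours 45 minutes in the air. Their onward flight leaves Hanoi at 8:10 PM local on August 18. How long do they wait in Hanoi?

6 hours 55 minutes

Convert departure to UTC: 8:30 PM − 5:00 = 3:30 PM UTC on Aug 17.
Add 14 hours and 45 minutes flight time → 6:15 AM UTC (Aug 18).
Hanoi is UTC+7:00, so local arrival = 6:15 AM + 7:00 = 1:15 PM on Aug 18.
Layover = 8:10 PM − 1:15 PM = 6 hours 55 minutes.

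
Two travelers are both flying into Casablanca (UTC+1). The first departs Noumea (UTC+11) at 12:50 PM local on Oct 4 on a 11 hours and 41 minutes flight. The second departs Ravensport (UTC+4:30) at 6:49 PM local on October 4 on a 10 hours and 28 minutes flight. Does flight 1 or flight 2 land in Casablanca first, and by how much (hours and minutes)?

Flight 1 in UTC: 12:50 PM − 11:00 = 1:50 AM on Oct 4.
+11 hours 41 minutes → arrive 1:31 PM UTC on Oct 4.
Flight 2 in UTC: 6:49 PM − 4:30 = 2:19 PM on Oct 4.
+10 hours and 28 minutes → arrive 12:47 AM UTC on Oct 5.
Flight 1 lands earlier by 11 hours 16 minutes.

the first, by 11 hours 16 minutes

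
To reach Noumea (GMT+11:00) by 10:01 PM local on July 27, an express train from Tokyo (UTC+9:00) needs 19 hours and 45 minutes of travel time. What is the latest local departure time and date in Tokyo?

Target arrival in UTC: 10:01 PM − 11:00 = 11:01 AM on Jul 27.
Subtract 19 hours and 45 minutes → departure 3:16 PM UTC on Jul 26.
Tokyo is UTC+9:00: 3:16 PM + 9:00 = 12:16 AM on Jul 27.

12:16 AM on July 27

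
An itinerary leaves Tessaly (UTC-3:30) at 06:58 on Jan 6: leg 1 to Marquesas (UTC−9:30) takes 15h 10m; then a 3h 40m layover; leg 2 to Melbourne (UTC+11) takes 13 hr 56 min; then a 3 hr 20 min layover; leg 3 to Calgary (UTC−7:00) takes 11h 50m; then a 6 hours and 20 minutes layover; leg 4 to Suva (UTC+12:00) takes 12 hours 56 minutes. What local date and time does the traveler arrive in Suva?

17:40 on January 9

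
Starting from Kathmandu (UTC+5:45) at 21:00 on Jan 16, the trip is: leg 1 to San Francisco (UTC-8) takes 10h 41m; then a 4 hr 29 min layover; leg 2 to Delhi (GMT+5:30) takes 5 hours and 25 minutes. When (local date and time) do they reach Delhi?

17:20 on January 17

Convert departure to UTC: 21:00 − 5:45 = 15:15 UTC on Jan 16.
Add 10 hours and 41 minutes leg 1 → 01:56 UTC (Jan 17).
Add 4 hours 29 minutes layover in San Francisco → 06:25 UTC.
Add 5 hours 25 minutes leg 2 → 11:50 UTC.
Delhi is UTC+5:30, so local arrival = 11:50 + 5:30 = 17:20 on Jan 17.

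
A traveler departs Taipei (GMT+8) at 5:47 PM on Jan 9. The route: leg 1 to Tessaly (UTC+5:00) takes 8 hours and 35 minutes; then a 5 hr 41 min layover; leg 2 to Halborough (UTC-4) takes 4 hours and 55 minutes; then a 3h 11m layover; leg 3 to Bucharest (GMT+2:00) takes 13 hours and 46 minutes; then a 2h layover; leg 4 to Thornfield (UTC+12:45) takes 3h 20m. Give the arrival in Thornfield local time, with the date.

Convert departure to UTC: 5:47 PM − 8:00 = 9:47 AM UTC on Jan 9.
Add 8 hours 35 minutes leg 1 → 6:22 PM UTC.
Add 5 hours and 41 minutes layover in Tessaly → 12:03 AM UTC (Jan 10).
Add 4 hours and 55 minutes leg 2 → 4:58 AM UTC.
Add 3 hours 11 minutes layover in Halborough → 8:09 AM UTC.
Add 13 hours 46 minutes leg 3 → 9:55 PM UTC.
Add 2 hours layover in Bucharest → 11:55 PM UTC.
Add 3 hours and 20 minutes leg 4 → 3:15 AM UTC (Jan 11).
Thornfield is UTC+12:45, so local arrival = 3:15 AM + 12:45 = 4:00 PM on Jan 11.

4:00 PM on January 11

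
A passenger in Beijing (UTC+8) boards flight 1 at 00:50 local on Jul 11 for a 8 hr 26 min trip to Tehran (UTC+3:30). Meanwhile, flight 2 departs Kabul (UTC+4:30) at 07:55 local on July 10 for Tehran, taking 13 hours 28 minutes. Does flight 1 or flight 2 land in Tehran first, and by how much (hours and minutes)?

Flight 1 in UTC: 00:50 − 8:00 = 16:50 on Jul 10.
+8 hours and 26 minutes → arrive 01:16 UTC on Jul 11.
Flight 2 in UTC: 07:55 − 4:30 = 03:25 on Jul 10.
+13 hours and 28 minutes → arrive 16:53 UTC on Jul 10.
Flight 2 lands earlier by 8 hours 23 minutes.

the second, by 8 hours 23 minutes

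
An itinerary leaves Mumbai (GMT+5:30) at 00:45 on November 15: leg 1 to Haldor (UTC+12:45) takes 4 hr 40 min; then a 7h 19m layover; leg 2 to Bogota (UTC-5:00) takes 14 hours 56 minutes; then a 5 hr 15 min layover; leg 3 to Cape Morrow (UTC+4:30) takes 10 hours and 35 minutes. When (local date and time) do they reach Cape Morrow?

Convert departure to UTC: 00:45 − 5:30 = 19:15 UTC on Nov 14.
Add 4 hours and 40 minutes leg 1 → 23:55 UTC.
Add 7 hours 19 minutes layover in Haldor → 07:14 UTC (Nov 15).
Add 14 hours and 56 minutes leg 2 → 22:10 UTC.
Add 5 hours 15 minutes layover in Bogota → 03:25 UTC (Nov 16).
Add 10 hours 35 minutes leg 3 → 14:00 UTC.
Cape Morrow is UTC+4:30, so local arrival = 14:00 + 4:30 = 18:30 on Nov 16.

18:30 on November 16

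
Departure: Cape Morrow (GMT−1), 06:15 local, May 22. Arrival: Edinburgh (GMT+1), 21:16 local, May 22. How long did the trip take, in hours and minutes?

Departure in UTC: 06:15 + 1:00 = 07:15 on May 22.
Arrival in UTC: 21:16 − 1:00 = 20:16 on May 22.
Elapsed = 20:16 − 07:15 = 13 hours 1 minute.

13 hours 1 minute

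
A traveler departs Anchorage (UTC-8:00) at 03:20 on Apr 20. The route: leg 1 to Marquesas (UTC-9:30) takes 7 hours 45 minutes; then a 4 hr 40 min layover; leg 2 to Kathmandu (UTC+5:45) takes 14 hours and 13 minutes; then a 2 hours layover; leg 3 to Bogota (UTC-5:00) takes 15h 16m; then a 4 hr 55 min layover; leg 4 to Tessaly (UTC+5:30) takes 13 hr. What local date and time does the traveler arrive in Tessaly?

06:39 on April 23

Convert departure to UTC: 03:20 + 8:00 = 11:20 UTC on Apr 20.
Add 7 hours and 45 minutes leg 1 → 19:05 UTC.
Add 4 hours and 40 minutes layover in Marquesas → 23:45 UTC.
Add 14 hours 13 minutes leg 2 → 13:58 UTC (Apr 21).
Add 2 hours layover in Kathmandu → 15:58 UTC.
Add 15 hours 16 minutes leg 3 → 07:14 UTC (Apr 22).
Add 4 hours and 55 minutes layover in Bogota → 12:09 UTC.
Add 13 hours leg 4 → 01:09 UTC (Apr 23).
Tessaly is UTC+5:30, so local arrival = 01:09 + 5:30 = 06:39 on Apr 23.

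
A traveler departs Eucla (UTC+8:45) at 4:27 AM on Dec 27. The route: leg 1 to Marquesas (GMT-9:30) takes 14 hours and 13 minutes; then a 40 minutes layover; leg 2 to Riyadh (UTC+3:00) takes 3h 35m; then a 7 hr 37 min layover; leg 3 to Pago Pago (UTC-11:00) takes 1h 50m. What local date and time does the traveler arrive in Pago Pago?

12:37 PM on December 27

Convert departure to UTC: 4:27 AM − 8:45 = 7:42 PM UTC on Dec 26.
Add 14 hours 13 minutes leg 1 → 9:55 AM UTC (Dec 27).
Add 40 minutes layover in Marquesas → 10:35 AM UTC.
Add 3 hours and 35 minutes leg 2 → 2:10 PM UTC.
Add 7 hours 37 minutes layover in Riyadh → 9:47 PM UTC.
Add 1 hour 50 minutes leg 3 → 11:37 PM UTC.
Pago Pago is UTC−11:00, so local arrival = 11:37 PM − 11:00 = 12:37 PM on Dec 27.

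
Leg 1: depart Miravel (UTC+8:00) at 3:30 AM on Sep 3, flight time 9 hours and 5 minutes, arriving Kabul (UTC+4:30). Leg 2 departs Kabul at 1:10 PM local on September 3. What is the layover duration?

Convert departure to UTC: 3:30 AM − 8:00 = 7:30 PM UTC on Sep 2.
Add 9 hours 5 minutes flight time → 4:35 AM UTC (Sep 3).
Kabul is UTC+4:30, so local arrival = 4:35 AM + 4:30 = 9:05 AM on Sep 3.
Layover = 1:10 PM − 9:05 AM = 4 hours 5 minutes.

4 hours 5 minutes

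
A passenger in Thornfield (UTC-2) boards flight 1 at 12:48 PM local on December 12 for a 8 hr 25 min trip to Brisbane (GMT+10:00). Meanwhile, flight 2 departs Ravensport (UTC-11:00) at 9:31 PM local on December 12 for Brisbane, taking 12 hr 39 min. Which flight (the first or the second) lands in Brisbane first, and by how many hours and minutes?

the first, by 21 hours 57 minutes

Flight 1 in UTC: 12:48 PM + 2:00 = 2:48 PM on Dec 12.
+8 hours and 25 minutes → arrive 11:13 PM UTC on Dec 12.
Flight 2 in UTC: 9:31 PM + 11:00 = 8:31 AM on Dec 13.
+12 hours and 39 minutes → arrive 9:10 PM UTC on Dec 13.
Flight 1 lands earlier by 21 hours 57 minutes.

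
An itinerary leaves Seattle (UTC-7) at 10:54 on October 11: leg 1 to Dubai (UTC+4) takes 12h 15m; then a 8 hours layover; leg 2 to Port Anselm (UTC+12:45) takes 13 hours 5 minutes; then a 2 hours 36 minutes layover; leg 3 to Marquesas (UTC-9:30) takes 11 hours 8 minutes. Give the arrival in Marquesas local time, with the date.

07:28 on October 13

Convert departure to UTC: 10:54 + 7:00 = 17:54 UTC on Oct 11.
Add 12 hours 15 minutes leg 1 → 06:09 UTC (Oct 12).
Add 8 hours layover in Dubai → 14:09 UTC.
Add 13 hours 5 minutes leg 2 → 03:14 UTC (Oct 13).
Add 2 hours 36 minutes layover in Port Anselm → 05:50 UTC.
Add 11 hours 8 minutes leg 3 → 16:58 UTC.
Marquesas is UTC−9:30, so local arrival = 16:58 − 9:30 = 07:28 on Oct 13.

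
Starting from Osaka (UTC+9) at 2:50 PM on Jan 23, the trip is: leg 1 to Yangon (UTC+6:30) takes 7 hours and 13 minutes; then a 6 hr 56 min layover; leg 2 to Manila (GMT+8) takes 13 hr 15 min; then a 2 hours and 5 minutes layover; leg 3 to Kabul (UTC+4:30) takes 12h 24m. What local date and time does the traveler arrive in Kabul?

Convert departure to UTC: 2:50 PM − 9:00 = 5:50 AM UTC on Jan 23.
Add 7 hours 13 minutes leg 1 → 1:03 PM UTC.
Add 6 hours and 56 minutes layover in Yangon → 7:59 PM UTC.
Add 13 hours and 15 minutes leg 2 → 9:14 AM UTC (Jan 24).
Add 2 hours 5 minutes layover in Manila → 11:19 AM UTC.
Add 12 hours and 24 minutes leg 3 → 11:43 PM UTC.
Kabul is UTC+4:30, so local arrival = 11:43 PM + 4:30 = 4:13 AM on Jan 25.

4:13 AM on January 25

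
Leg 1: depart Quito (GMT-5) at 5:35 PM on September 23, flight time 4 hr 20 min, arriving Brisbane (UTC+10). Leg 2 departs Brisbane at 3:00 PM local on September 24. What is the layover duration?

2 hours 5 minutes

Convert departure to UTC: 5:35 PM + 5:00 = 10:35 PM UTC on Sep 23.
Add 4 hours and 20 minutes flight time → 2:55 AM UTC (Sep 24).
Brisbane is UTC+10:00, so local arrival = 2:55 AM + 10:00 = 12:55 PM on Sep 24.
Layover = 3:00 PM − 12:55 PM = 2 hours 5 minutes.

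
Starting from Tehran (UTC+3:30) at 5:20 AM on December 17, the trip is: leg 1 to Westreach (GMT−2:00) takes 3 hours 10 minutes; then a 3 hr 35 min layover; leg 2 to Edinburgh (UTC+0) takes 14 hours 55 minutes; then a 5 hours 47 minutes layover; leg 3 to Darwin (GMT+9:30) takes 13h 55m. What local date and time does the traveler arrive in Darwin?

4:42 AM on December 19

Convert departure to UTC: 5:20 AM − 3:30 = 1:50 AM UTC on Dec 17.
Add 3 hours and 10 minutes leg 1 → 5:00 AM UTC.
Add 3 hours 35 minutes layover in Westreach → 8:35 AM UTC.
Add 14 hours and 55 minutes leg 2 → 11:30 PM UTC.
Add 5 hours and 47 minutes layover in Edinburgh → 5:17 AM UTC (Dec 18).
Add 13 hours 55 minutes leg 3 → 7:12 PM UTC.
Darwin is UTC+9:30, so local arrival = 7:12 PM + 9:30 = 4:42 AM on Dec 19.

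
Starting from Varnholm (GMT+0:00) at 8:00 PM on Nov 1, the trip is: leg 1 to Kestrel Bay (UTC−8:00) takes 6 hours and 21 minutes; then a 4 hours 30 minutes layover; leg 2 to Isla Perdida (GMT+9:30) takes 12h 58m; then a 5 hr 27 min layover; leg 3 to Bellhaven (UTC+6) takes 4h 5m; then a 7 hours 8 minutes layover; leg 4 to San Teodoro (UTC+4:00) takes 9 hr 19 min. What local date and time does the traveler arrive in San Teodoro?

Varnholm is at UTC+0, so departure is already 8:00 PM UTC on Nov 1.
Add 6 hours and 21 minutes leg 1 → 2:21 AM UTC (Nov 2).
Add 4 hours and 30 minutes layover in Kestrel Bay → 6:51 AM UTC.
Add 12 hours 58 minutes leg 2 → 7:49 PM UTC.
Add 5 hours and 27 minutes layover in Isla Perdida → 1:16 AM UTC (Nov 3).
Add 4 hours and 5 minutes leg 3 → 5:21 AM UTC.
Add 7 hours and 8 minutes layover in Bellhaven → 12:29 PM UTC.
Add 9 hours and 19 minutes leg 4 → 9:48 PM UTC.
San Teodoro is UTC+4:00, so local arrival = 9:48 PM + 4:00 = 1:48 AM on Nov 4.

1:48 AM on November 4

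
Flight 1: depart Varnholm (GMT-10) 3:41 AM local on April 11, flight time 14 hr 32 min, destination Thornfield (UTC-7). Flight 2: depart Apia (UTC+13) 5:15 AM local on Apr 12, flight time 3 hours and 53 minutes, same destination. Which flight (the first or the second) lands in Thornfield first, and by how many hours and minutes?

the second, by 8 hours 5 minutes

Flight 1 in UTC: 3:41 AM + 10:00 = 1:41 PM on Apr 11.
+14 hours and 32 minutes → arrive 4:13 AM UTC on Apr 12.
Flight 2 in UTC: 5:15 AM − 13:00 = 4:15 PM on Apr 11.
+3 hours 53 minutes → arrive 8:08 PM UTC on Apr 11.
Flight 2 lands earlier by 8 hours 5 minutes.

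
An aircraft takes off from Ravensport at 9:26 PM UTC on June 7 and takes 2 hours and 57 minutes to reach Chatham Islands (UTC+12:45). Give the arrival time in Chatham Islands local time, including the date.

1:08 PM on June 8

Departure is given in UTC: 9:26 PM on Jun 7.
Add 2 hours and 57 minutes → 12:23 AM UTC (Jun 8).
Chatham Islands is UTC+12:45: 12:23 AM + 12:45 = 1:08 PM on Jun 8.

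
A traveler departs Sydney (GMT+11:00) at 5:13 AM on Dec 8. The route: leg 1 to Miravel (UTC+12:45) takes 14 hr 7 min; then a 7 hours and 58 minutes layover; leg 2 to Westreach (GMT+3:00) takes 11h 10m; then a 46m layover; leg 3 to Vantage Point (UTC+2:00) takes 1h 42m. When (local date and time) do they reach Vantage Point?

Convert departure to UTC: 5:13 AM − 11:00 = 6:13 PM UTC on Dec 7.
Add 14 hours and 7 minutes leg 1 → 8:20 AM UTC (Dec 8).
Add 7 hours and 58 minutes layover in Miravel → 4:18 PM UTC.
Add 11 hours 10 minutes leg 2 → 3:28 AM UTC (Dec 9).
Add 46 minutes layover in Westreach → 4:14 AM UTC.
Add 1 hour and 42 minutes leg 3 → 5:56 AM UTC.
Vantage Point is UTC+2:00, so local arrival = 5:56 AM + 2:00 = 7:56 AM on Dec 9.

7:56 AM on December 9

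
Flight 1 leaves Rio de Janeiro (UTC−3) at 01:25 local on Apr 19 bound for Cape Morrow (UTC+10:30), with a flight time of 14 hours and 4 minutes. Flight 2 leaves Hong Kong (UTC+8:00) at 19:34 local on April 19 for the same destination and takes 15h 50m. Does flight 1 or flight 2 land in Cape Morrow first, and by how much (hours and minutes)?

the first, by 8 hours 55 minutes

Flight 1 in UTC: 01:25 + 3:00 = 04:25 on Apr 19.
+14 hours 4 minutes → arrive 18:29 UTC on Apr 19.
Flight 2 in UTC: 19:34 − 8:00 = 11:34 on Apr 19.
+15 hours and 50 minutes → arrive 03:24 UTC on Apr 20.
Flight 1 lands earlier by 8 hours 55 minutes.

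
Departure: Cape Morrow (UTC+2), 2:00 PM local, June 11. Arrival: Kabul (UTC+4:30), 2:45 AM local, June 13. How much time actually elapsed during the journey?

Departure in UTC: 2:00 PM − 2:00 = 12:00 PM on Jun 11.
Arrival in UTC: 2:45 AM − 4:30 = 10:15 PM on Jun 12.
Elapsed = 10:15 PM − 12:00 PM (+1 day) = 34 hours 15 minutes.

34 hours 15 minutes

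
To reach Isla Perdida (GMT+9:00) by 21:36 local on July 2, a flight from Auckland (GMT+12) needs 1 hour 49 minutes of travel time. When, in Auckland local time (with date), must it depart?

Target arrival in UTC: 21:36 − 9:00 = 12:36 on Jul 2.
Subtract 1 hour and 49 minutes → departure 10:47 UTC on Jul 2.
Auckland is UTC+12:00: 10:47 + 12:00 = 22:47 on Jul 2.

22:47 on July 2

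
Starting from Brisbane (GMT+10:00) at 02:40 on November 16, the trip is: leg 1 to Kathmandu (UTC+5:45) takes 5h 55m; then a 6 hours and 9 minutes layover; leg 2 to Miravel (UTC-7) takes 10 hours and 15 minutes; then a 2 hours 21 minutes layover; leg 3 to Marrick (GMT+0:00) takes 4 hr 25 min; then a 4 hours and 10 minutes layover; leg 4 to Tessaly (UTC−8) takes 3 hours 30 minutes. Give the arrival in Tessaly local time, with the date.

21:25 on November 16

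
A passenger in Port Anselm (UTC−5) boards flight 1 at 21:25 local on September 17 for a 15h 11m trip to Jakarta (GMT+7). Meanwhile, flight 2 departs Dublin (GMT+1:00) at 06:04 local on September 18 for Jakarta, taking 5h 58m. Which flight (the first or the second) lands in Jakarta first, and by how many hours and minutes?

the second, by 6 hours 34 minutes

Flight 1 in UTC: 21:25 + 5:00 = 02:25 on Sep 18.
+15 hours and 11 minutes → arrive 17:36 UTC on Sep 18.
Flight 2 in UTC: 06:04 − 1:00 = 05:04 on Sep 18.
+5 hours and 58 minutes → arrive 11:02 UTC on Sep 18.
Flight 2 lands earlier by 6 hours 34 minutes.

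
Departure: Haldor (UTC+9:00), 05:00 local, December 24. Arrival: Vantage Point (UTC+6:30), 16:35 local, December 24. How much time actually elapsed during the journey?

14 hours 5 minutes

Departure in UTC: 05:00 − 9:00 = 20:00 on Dec 23.
Arrival in UTC: 16:35 − 6:30 = 10:05 on Dec 24.
Elapsed = 10:05 − 20:00 (+1 day) = 14 hours 5 minutes.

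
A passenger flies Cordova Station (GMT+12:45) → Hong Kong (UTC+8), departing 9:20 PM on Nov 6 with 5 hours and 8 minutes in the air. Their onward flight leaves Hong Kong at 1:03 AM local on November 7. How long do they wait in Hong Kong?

3 hours 20 minutes

Convert departure to UTC: 9:20 PM − 12:45 = 8:35 AM UTC on Nov 6.
Add 5 hours 8 minutes flight time → 1:43 PM UTC.
Hong Kong is UTC+8:00, so local arrival = 1:43 PM + 8:00 = 9:43 PM on Nov 6.
Layover = 1:03 AM − 9:43 PM (+1 day) = 3 hours 20 minutes.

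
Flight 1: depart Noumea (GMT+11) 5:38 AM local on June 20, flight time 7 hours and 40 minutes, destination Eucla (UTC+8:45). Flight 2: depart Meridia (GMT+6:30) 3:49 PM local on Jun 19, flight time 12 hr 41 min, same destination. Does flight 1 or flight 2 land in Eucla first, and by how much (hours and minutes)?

Flight 1 in UTC: 5:38 AM − 11:00 = 6:38 PM on Jun 19.
+7 hours 40 minutes → arrive 2:18 AM UTC on Jun 20.
Flight 2 in UTC: 3:49 PM − 6:30 = 9:19 AM on Jun 19.
+12 hours 41 minutes → arrive 10:00 PM UTC on Jun 19.
Flight 2 lands earlier by 4 hours 18 minutes.

the second, by 4 hours 18 minutes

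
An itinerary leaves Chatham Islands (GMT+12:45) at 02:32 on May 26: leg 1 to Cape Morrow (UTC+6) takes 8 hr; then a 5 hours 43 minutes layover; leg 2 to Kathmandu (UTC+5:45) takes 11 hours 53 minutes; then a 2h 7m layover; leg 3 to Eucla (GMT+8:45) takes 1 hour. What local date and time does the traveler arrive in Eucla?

Convert departure to UTC: 02:32 − 12:45 = 13:47 UTC on May 25.
Add 8 hours leg 1 → 21:47 UTC.
Add 5 hours 43 minutes layover in Cape Morrow → 03:30 UTC (May 26).
Add 11 hours 53 minutes leg 2 → 15:23 UTC.
Add 2 hours 7 minutes layover in Kathmandu → 17:30 UTC.
Add 1 hour leg 3 → 18:30 UTC.
Eucla is UTC+8:45, so local arrival = 18:30 + 8:45 = 03:15 on May 27.

03:15 on May 27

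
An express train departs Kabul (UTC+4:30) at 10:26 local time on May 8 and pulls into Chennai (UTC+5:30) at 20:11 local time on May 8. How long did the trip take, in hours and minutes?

Chennai is 1:00 ahead of Kabul.
Clock-face elapsed time (ignoring zones) is 9 hours 45 minutes.
Actual elapsed = 9 hours 45 minutes − 1:00 = 8 hours 45 minutes.

8 hours 45 minutes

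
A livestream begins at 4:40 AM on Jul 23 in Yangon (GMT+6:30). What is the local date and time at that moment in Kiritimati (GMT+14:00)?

Kiritimati is 7:30 ahead of Yangon.
Shift by the zone difference: 4:40 AM + 7:30 = 12:10 PM on Jul 23 in Kiritimati.

12:10 PM on July 23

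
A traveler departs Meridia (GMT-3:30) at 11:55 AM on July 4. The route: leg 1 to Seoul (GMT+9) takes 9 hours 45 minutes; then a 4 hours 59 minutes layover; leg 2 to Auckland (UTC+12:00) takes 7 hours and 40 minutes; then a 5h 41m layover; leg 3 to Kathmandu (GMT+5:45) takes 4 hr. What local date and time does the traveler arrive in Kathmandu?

Convert departure to UTC: 11:55 AM + 3:30 = 3:25 PM UTC on Jul 4.
Add 9 hours 45 minutes leg 1 → 1:10 AM UTC (Jul 5).
Add 4 hours 59 minutes layover in Seoul → 6:09 AM UTC.
Add 7 hours 40 minutes leg 2 → 1:49 PM UTC.
Add 5 hours 41 minutes layover in Auckland → 7:30 PM UTC.
Add 4 hours leg 3 → 11:30 PM UTC.
Kathmandu is UTC+5:45, so local arrival = 11:30 PM + 5:45 = 5:15 AM on Jul 6.

5:15 AM on July 6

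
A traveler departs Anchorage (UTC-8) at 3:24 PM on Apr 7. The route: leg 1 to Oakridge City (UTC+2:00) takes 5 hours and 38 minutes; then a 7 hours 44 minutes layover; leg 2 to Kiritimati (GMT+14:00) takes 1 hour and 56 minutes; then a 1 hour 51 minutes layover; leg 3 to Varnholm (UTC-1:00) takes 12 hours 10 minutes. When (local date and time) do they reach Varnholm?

Convert departure to UTC: 3:24 PM + 8:00 = 11:24 PM UTC on Apr 7.
Add 5 hours and 38 minutes leg 1 → 5:02 AM UTC (Apr 8).
Add 7 hours and 44 minutes layover in Oakridge City → 12:46 PM UTC.
Add 1 hour 56 minutes leg 2 → 2:42 PM UTC.
Add 1 hour and 51 minutes layover in Kiritimati → 4:33 PM UTC.
Add 12 hours 10 minutes leg 3 → 4:43 AM UTC (Apr 9).
Varnholm is UTC−1:00, so local arrival = 4:43 AM − 1:00 = 3:43 AM on Apr 9.

3:43 AM on April 9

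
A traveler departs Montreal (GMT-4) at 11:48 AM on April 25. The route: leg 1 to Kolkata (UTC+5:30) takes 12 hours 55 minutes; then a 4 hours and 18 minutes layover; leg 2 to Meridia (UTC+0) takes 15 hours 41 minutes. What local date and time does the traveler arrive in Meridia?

12:42 AM on April 27

Convert departure to UTC: 11:48 AM + 4:00 = 3:48 PM UTC on Apr 25.
Add 12 hours and 55 minutes leg 1 → 4:43 AM UTC (Apr 26).
Add 4 hours 18 minutes layover in Kolkata → 9:01 AM UTC.
Add 15 hours 41 minutes leg 2 → 12:42 AM UTC (Apr 27).
Meridia is UTC+0, so local arrival is the same: 12:42 AM on Apr 27.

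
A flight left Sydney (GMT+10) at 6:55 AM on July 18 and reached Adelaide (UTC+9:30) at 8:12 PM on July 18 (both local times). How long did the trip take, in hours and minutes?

Adelaide is 0:30 behind Sydney.
Clock-face elapsed time (ignoring zones) is 13 hours 17 minutes.
Actual elapsed = 13 hours 17 minutes + 0:30 = 13 hours 47 minutes.

13 hours 47 minutes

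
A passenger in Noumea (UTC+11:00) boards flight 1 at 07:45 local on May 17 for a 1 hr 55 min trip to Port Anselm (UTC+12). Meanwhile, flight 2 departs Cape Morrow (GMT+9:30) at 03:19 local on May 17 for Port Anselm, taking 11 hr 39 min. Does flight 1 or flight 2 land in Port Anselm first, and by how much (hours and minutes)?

Flight 1 in UTC: 07:45 − 11:00 = 20:45 on May 16.
+1 hour 55 minutes → arrive 22:40 UTC on May 16.
Flight 2 in UTC: 03:19 − 9:30 = 17:49 on May 16.
+11 hours and 39 minutes → arrive 05:28 UTC on May 17.
Flight 1 lands earlier by 6 hours 48 minutes.

the first, by 6 hours 48 minutes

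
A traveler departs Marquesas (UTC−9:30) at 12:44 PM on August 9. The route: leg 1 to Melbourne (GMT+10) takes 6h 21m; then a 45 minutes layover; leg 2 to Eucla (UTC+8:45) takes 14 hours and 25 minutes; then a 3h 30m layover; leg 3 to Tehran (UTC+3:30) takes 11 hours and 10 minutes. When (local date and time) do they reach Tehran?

Convert departure to UTC: 12:44 PM + 9:30 = 10:14 PM UTC on Aug 9.
Add 6 hours 21 minutes leg 1 → 4:35 AM UTC (Aug 10).
Add 45 minutes layover in Melbourne → 5:20 AM UTC.
Add 14 hours and 25 minutes leg 2 → 7:45 PM UTC.
Add 3 hours and 30 minutes layover in Eucla → 11:15 PM UTC.
Add 11 hours 10 minutes leg 3 → 10:25 AM UTC (Aug 11).
Tehran is UTC+3:30, so local arrival = 10:25 AM + 3:30 = 1:55 PM on Aug 11.

1:55 PM on August 11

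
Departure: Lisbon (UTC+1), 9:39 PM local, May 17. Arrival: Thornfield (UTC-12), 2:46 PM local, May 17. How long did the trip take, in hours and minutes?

Thornfield is 13:00 behind Lisbon.
Clock-face elapsed time (ignoring zones) is −6 hours 53 minutes.
Actual elapsed = −6 hours 53 minutes + 13:00 = 6 hours 7 minutes.

6 hours 7 minutes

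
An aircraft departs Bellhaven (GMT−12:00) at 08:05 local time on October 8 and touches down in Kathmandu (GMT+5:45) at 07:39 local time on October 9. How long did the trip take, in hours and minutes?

5 hours 49 minutes

Departure in UTC: 08:05 + 12:00 = 20:05 on Oct 8.
Arrival in UTC: 07:39 − 5:45 = 01:54 on Oct 9.
Elapsed = 01:54 − 20:05 (+1 day) = 5 hours 49 minutes.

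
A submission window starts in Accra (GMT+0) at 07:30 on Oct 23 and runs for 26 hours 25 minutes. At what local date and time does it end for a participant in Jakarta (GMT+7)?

16:55 on October 24

Jakarta is 7:00 ahead of Accra.
After 26 hours and 25 minutes it is 09:55 (Oct 24) in Accra.
Shift by the zone difference: 09:55 + 7:00 = 16:55 on Oct 24 in Jakarta.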